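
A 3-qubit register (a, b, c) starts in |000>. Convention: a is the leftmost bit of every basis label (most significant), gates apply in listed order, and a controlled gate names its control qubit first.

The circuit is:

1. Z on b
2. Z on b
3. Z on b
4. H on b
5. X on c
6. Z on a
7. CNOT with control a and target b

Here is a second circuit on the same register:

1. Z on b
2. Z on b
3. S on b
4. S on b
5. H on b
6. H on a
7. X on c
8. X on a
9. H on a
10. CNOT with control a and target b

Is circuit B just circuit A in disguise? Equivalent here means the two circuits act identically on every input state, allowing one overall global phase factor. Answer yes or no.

Yes: on every input state the two circuits agree up to one overall phase factor.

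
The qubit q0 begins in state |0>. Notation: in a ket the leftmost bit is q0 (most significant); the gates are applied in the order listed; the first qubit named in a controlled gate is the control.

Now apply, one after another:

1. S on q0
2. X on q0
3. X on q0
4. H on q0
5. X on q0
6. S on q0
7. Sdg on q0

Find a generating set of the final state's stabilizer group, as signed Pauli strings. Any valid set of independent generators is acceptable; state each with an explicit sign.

The stabilizer group can be generated by +X, among other valid generating sets.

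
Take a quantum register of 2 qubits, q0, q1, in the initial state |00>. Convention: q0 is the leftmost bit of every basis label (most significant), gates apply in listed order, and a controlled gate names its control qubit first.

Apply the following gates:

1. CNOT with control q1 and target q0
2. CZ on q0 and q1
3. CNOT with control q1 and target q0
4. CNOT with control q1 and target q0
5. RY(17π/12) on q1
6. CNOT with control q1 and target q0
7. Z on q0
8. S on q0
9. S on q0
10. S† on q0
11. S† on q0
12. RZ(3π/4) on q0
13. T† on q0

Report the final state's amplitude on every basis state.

After the circuit, the state carries amplitude (-sqrt(2 - sqrt(2))/4 + sqrt(3*sqrt(2) + 6)/4)*exp(5*I*pi/8) on |00>, 0 on |01>, 0 on |10>, (-sqrt(sqrt(2) + 2)/4 - sqrt(6 - 3*sqrt(2))/4)*exp(I*pi/8) on |11>. Key observation: steps 8-11 multiply out to the identity, so the circuit reduces to the remaining gates.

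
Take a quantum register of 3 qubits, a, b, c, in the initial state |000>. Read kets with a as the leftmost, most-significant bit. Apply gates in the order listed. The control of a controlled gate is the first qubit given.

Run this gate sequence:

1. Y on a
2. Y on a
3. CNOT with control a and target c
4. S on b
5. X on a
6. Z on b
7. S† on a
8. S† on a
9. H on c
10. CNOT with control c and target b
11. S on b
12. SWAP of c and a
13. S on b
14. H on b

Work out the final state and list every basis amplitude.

After the circuit, the state carries amplitude 0 on |000>, -1/2 on |001>, 0 on |010>, -1/2 on |011>, 0 on |100>, 1/2 on |101>, 0 on |110>, -1/2 on |111>.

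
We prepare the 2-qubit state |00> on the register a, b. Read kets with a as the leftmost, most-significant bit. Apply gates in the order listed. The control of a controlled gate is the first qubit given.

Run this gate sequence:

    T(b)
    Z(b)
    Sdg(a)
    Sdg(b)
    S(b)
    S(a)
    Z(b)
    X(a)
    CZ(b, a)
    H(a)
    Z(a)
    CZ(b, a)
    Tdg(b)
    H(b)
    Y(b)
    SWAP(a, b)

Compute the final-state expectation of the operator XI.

The expectation value of XI is -1. Key observation: gates 2-7 undo each other exactly, leaving only the rest of the circuit to track.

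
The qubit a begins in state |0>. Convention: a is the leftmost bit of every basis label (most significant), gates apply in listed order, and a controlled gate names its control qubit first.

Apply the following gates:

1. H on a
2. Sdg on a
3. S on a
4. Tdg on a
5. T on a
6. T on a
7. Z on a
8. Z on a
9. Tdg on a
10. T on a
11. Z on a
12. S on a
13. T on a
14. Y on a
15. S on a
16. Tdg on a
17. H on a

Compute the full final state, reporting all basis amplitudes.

After the circuit, the state carries amplitude -I/2 + exp(3*I*pi/4)/2 on |0>, -I/2 - exp(3*I*pi/4)/2 on |1>. Key observation: gates 6-9 undo each other exactly, leaving only the rest of the circuit to track.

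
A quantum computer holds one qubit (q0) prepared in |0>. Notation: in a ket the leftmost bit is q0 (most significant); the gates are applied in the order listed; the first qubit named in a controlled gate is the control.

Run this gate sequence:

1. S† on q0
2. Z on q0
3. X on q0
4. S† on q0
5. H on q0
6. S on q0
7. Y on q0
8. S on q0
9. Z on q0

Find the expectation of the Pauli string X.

The observable X averages to -1.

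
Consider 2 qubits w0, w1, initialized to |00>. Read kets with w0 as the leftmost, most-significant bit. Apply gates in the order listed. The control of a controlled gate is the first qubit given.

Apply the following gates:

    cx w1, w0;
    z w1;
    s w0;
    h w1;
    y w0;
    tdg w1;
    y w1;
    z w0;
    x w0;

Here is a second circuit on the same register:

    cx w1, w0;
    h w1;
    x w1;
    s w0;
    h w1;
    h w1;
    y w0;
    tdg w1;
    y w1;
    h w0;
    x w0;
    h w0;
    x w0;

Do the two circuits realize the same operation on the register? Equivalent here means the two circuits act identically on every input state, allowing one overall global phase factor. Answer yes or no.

Yes — the two circuits implement the same unitary up to a global phase.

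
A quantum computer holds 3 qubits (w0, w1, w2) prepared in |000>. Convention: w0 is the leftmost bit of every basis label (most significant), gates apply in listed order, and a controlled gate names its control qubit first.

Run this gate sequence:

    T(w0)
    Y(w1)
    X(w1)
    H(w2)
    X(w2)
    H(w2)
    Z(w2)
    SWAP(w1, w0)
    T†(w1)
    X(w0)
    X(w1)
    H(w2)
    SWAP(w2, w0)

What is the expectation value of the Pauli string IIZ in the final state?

In the final state, IIZ has expectation -1.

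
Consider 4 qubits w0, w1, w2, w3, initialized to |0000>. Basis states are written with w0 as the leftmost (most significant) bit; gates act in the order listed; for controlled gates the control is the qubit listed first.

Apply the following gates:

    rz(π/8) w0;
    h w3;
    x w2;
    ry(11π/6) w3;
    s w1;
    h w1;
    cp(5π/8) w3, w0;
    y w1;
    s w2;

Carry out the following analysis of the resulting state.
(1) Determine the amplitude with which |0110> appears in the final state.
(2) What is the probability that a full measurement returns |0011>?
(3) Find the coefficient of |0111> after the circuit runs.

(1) The final state's coefficient on |0110> equals -sqrt(6)*exp(15*I*pi/16)/4.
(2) The probability of measuring |0011> is 1/8.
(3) The amplitude on |0111> is -sqrt(2)*exp(15*I*pi/16)/4.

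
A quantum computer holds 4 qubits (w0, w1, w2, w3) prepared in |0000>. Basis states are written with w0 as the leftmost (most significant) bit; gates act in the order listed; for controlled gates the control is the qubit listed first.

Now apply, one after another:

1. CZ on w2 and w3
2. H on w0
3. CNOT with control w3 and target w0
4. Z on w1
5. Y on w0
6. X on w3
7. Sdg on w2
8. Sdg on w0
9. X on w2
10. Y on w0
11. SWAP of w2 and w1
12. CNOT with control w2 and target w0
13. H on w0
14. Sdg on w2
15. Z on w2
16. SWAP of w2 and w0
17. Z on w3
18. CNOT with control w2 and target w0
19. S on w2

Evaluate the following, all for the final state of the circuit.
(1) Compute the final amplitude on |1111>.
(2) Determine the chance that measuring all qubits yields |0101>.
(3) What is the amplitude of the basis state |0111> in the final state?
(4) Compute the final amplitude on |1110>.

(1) |1111> carries amplitude -1/2 + I/2 in the final state.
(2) A full measurement returns |0101> with probability 1/2.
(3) The amplitude on |0111> is 0.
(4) |1110> carries amplitude 0 in the final state.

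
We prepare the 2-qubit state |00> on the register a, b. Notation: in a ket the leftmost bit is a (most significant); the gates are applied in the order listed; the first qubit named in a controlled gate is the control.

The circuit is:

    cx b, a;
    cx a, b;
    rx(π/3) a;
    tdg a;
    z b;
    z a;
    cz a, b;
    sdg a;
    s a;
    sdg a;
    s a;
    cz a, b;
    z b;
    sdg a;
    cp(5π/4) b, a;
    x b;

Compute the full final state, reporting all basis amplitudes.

The resulting statevector has amplitude 0 on |00>, sqrt(3)/2 on |01>, 0 on |10>, -exp(3*I*pi/4)/2 on |11>.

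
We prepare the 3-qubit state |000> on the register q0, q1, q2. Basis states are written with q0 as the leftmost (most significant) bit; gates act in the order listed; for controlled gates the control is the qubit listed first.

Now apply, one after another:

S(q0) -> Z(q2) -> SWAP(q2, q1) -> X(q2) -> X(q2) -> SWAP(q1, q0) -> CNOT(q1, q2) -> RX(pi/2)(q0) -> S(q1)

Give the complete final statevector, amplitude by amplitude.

After the circuit, the state carries amplitude sqrt(2)/2 on |000>, -sqrt(2)*I/2 on |100>, and 0 on every other basis state.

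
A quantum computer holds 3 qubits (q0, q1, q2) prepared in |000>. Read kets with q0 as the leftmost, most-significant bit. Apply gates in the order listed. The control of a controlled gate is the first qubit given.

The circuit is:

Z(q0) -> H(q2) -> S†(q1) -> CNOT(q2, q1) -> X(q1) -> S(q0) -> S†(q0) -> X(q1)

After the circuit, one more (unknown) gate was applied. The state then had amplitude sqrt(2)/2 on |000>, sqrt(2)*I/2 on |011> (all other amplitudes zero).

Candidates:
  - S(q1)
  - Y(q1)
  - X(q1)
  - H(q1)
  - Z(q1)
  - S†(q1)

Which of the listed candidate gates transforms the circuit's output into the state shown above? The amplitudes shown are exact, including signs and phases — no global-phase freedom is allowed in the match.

The unique candidate consistent with the amplitudes is S(q1). Key observation: the block from step 5 through step 8 cancels to the identity and can be dropped.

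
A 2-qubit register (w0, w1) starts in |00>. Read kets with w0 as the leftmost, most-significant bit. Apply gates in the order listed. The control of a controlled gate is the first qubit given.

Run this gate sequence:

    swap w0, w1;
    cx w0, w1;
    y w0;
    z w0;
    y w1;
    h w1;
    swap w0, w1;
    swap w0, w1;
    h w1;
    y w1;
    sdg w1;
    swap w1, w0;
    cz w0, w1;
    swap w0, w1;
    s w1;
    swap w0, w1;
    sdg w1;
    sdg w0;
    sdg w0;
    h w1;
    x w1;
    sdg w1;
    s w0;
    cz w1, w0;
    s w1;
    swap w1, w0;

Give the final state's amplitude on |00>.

The amplitude on |00> is sqrt(2)/2. Key observation: the block from step 5 through step 10 cancels to the identity and can be dropped.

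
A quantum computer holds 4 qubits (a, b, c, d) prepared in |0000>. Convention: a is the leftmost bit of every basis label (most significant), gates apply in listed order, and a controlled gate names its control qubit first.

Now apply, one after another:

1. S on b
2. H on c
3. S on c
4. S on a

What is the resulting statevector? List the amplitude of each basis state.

The resulting statevector has amplitude sqrt(2)/2 on |0000>, sqrt(2)*I/2 on |0010>, and 0 on every other basis state.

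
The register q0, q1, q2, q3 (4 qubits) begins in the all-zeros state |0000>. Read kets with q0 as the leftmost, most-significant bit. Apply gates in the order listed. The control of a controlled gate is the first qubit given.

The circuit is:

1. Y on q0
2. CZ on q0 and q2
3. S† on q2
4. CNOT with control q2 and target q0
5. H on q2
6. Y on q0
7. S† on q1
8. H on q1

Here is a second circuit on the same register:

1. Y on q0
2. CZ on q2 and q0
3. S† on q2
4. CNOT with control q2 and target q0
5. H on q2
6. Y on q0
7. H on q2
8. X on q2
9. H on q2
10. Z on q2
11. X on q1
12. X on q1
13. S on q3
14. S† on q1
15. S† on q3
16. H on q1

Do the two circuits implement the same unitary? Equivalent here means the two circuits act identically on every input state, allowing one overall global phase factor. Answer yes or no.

Yes: on every input state the two circuits agree up to one overall phase factor.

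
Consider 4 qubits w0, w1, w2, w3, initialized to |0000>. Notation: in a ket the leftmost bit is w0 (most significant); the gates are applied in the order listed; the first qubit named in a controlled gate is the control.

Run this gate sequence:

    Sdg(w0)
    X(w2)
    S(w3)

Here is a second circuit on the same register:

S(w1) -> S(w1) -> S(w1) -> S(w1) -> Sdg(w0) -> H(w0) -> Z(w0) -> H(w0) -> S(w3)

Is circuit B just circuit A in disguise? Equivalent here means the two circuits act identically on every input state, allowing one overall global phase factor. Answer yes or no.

No — the two circuits implement different unitaries, even allowing a global phase.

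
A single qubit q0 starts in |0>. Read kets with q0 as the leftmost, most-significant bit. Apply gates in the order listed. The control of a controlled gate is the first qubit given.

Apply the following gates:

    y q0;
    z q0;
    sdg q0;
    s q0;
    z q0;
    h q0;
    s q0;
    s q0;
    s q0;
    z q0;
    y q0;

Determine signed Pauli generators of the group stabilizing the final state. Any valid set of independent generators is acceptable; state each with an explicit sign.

One valid set of independent stabilizer generators is -Y (any independent generating set of the same group is equally correct).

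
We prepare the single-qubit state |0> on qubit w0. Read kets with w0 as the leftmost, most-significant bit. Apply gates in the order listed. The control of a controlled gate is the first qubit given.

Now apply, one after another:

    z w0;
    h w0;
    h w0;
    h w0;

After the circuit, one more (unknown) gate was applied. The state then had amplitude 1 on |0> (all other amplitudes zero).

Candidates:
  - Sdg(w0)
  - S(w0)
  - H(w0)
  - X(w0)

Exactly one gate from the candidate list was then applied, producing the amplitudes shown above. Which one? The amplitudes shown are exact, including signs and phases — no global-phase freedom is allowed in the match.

The applied gate was H(w0). Key observation: gates 3-4 undo each other exactly, leaving only the rest of the circuit to track.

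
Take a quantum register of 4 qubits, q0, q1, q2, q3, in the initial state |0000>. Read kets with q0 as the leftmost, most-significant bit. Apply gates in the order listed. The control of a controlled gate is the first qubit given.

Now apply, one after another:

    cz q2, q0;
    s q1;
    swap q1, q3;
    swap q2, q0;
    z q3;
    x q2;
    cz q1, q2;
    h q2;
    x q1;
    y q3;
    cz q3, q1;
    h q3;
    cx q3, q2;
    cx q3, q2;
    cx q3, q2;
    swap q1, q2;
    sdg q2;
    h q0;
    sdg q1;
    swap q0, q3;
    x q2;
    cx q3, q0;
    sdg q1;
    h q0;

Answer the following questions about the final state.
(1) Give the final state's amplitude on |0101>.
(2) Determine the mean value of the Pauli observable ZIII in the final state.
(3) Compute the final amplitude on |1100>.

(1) |0101> carries amplitude -1/2 in the final state.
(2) The expectation value of ZIII is 1.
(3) |1100> carries amplitude 0 in the final state.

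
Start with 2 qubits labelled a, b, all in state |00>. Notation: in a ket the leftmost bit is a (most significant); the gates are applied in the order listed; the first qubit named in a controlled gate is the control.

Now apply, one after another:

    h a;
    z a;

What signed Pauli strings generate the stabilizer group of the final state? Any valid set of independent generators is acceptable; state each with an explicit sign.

One valid set of independent stabilizer generators is -XI, +IZ (any independent generating set of the same group is equally correct).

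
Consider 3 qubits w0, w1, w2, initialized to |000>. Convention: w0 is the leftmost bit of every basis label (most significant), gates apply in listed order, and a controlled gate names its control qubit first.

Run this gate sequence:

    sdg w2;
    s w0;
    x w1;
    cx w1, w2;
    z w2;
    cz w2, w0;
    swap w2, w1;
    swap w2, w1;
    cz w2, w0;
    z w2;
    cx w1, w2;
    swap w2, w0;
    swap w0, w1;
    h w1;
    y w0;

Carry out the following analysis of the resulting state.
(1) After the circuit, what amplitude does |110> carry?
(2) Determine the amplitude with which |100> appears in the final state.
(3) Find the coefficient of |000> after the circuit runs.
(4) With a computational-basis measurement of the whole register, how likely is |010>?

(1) |110> carries amplitude 0 in the final state. Key observation: gates 4-11 undo each other exactly, leaving only the rest of the circuit to track.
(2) The final state's coefficient on |100> equals 0.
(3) The final state's coefficient on |000> equals -sqrt(2)*I/2.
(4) Outcome |010> occurs with probability 1/2.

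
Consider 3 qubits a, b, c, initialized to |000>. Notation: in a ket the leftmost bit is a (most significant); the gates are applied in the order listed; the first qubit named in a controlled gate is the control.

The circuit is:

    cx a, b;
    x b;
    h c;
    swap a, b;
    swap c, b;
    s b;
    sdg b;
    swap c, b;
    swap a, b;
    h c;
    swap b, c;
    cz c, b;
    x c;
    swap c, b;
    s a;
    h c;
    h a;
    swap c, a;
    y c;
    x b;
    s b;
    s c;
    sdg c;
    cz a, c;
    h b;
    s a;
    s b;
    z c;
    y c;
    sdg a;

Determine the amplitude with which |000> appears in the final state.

|000> carries amplitude -sqrt(2)*I/4 in the final state. Key observation: gates 3-10 undo each other exactly, leaving only the rest of the circuit to track.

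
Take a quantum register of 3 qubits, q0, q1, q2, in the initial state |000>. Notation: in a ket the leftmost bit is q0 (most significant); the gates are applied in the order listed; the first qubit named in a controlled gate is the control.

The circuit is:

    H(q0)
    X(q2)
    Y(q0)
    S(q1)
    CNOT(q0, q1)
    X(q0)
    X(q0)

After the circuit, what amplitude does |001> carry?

The amplitude on |001> is -sqrt(2)*I/2. Key observation: steps 6-7 multiply out to the identity, so the circuit reduces to the remaining gates.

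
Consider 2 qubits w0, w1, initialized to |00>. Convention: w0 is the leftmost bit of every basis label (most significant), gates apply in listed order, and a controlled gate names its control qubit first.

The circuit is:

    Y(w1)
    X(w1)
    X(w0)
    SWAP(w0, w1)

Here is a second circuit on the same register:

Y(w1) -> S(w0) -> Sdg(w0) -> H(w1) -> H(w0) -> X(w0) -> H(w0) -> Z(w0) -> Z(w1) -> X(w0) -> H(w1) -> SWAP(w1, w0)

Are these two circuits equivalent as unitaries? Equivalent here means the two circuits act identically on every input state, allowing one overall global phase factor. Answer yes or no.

Yes: on every input state the two circuits agree up to one overall phase factor.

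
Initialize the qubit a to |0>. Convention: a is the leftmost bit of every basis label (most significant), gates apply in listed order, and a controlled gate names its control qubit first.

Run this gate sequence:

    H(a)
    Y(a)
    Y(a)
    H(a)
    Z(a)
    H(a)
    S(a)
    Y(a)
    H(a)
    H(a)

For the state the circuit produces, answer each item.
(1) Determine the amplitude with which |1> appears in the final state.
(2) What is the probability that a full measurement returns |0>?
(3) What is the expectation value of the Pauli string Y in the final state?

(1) |1> carries amplitude sqrt(2)*I/2 in the final state.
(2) The probability of measuring |0> is 1/2.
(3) The expectation value of Y is 1.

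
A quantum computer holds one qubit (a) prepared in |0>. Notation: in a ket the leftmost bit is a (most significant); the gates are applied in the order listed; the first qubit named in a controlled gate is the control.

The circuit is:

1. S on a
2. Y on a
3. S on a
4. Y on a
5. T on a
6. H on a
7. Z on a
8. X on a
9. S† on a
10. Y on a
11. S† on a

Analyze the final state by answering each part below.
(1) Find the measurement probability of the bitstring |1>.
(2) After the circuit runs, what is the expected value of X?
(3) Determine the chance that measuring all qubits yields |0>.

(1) The probability of measuring |1> is 1/2.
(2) In the final state, X has expectation 1.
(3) The probability of measuring |0> is 1/2.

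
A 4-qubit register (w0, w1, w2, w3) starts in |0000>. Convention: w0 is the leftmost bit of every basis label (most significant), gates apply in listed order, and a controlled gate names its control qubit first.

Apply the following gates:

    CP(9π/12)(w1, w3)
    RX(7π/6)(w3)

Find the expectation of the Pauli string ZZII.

The expectation value of ZZII is 1.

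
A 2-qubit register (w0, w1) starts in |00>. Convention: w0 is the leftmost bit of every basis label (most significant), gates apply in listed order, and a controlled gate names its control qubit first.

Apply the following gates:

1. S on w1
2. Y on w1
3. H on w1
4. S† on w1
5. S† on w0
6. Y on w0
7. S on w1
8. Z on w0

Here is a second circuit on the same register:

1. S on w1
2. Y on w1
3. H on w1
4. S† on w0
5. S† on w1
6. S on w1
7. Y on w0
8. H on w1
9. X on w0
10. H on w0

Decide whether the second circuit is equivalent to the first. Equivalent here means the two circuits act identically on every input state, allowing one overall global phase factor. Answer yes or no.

No — the two circuits implement different unitaries, even allowing a global phase.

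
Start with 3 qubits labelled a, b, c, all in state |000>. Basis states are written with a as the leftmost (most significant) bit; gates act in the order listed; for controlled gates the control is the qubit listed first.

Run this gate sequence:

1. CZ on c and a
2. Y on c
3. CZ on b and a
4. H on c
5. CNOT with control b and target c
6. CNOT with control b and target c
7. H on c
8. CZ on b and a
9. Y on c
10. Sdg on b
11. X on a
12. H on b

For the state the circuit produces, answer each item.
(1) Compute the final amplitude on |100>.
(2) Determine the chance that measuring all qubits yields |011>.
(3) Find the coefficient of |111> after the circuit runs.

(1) |100> carries amplitude sqrt(2)/2 in the final state. Key observation: steps 2-9 multiply out to the identity, so the circuit reduces to the remaining gates.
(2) Outcome |011> occurs with probability 0.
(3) The final state's coefficient on |111> equals 0.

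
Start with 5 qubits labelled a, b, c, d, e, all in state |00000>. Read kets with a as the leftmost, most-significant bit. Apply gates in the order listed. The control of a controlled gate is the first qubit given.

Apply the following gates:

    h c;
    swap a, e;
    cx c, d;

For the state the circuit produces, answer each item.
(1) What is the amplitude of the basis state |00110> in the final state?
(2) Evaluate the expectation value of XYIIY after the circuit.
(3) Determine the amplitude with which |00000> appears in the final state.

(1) The amplitude on |00110> is sqrt(2)/2.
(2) The observable XYIIY averages to 0.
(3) |00000> carries amplitude sqrt(2)/2 in the final state.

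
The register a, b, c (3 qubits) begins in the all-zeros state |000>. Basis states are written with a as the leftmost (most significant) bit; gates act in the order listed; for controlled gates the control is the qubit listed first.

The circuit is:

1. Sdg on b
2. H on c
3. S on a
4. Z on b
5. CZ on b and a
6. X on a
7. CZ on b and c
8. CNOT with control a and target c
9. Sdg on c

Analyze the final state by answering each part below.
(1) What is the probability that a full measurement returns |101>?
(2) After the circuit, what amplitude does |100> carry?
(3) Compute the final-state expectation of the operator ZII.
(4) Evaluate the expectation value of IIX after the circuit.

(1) A full measurement returns |101> with probability 1/2.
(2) The amplitude on |100> is sqrt(2)/2.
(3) In the final state, ZII has expectation -1.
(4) The expectation value of IIX is 0.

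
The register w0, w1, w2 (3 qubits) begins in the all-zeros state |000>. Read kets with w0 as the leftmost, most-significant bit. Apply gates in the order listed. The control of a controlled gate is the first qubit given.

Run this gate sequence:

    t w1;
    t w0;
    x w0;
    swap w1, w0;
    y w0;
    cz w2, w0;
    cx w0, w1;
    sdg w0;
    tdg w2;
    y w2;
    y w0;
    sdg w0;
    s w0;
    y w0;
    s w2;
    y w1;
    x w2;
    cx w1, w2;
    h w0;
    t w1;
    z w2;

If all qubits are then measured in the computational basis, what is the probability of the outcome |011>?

The probability of measuring |011> is 1/2. Key observation: gates 11-14 undo each other exactly, leaving only the rest of the circuit to track.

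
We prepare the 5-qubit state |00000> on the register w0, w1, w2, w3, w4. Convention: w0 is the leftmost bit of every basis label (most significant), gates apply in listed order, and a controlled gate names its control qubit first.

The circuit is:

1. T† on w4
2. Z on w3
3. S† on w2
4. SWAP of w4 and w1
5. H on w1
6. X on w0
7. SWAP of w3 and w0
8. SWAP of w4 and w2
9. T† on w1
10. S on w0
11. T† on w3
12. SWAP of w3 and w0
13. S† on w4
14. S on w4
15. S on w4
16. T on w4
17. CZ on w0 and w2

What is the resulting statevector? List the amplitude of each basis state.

After the circuit, the state carries amplitude -sqrt(2)*exp(3*I*pi/4)/2 on |10000>, -sqrt(2)*I/2 on |11000>, and 0 on every other basis state.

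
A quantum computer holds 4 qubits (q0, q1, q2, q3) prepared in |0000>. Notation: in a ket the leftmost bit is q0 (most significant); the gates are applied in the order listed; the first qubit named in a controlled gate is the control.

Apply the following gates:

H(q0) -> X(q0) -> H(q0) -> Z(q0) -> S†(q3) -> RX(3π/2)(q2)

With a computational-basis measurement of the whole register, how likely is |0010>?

The probability of measuring |0010> is 1/2. Key observation: gates 1-4 undo each other exactly, leaving only the rest of the circuit to track.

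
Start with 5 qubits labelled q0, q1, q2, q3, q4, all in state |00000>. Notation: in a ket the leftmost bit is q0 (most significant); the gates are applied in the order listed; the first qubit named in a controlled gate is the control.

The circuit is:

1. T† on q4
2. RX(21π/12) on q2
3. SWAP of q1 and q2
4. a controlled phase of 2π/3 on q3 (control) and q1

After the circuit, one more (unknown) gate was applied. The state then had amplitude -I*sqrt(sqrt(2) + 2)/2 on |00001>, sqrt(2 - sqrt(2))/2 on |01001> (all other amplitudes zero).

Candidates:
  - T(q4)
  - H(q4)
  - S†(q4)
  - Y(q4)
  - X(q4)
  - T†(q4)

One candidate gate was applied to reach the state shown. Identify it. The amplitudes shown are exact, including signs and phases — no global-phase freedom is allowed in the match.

The applied gate was Y(q4).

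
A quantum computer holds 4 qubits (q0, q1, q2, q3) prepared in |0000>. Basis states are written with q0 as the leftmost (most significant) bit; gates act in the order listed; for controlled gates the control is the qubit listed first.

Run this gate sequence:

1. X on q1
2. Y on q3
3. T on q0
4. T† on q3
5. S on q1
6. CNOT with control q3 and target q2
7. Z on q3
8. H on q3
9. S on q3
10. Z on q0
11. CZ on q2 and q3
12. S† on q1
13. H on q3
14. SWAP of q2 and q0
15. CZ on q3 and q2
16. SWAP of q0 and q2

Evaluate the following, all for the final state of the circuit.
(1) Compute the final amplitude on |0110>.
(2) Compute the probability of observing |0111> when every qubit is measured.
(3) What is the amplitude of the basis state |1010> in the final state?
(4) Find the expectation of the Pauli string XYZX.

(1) The amplitude on |0110> is (-1 + I)*exp(3*I*pi/4)/2.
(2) The probability of measuring |0111> is 1/2.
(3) |1010> carries amplitude 0 in the final state.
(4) The observable XYZX averages to 0.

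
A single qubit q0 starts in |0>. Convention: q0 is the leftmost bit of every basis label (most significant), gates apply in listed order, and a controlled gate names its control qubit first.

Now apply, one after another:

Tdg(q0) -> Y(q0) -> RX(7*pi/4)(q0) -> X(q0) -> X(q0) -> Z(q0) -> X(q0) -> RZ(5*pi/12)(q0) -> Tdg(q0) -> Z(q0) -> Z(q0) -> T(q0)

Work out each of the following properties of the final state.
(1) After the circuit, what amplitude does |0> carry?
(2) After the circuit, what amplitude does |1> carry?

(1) |0> carries amplitude sqrt(sqrt(2) + 2)*exp(7*I*pi/24)/2 in the final state. Key observation: steps 4-5 multiply out to the identity, so the circuit reduces to the remaining gates.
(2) The amplitude on |1> is sqrt(2 - sqrt(2))*exp(5*I*pi/24)/2.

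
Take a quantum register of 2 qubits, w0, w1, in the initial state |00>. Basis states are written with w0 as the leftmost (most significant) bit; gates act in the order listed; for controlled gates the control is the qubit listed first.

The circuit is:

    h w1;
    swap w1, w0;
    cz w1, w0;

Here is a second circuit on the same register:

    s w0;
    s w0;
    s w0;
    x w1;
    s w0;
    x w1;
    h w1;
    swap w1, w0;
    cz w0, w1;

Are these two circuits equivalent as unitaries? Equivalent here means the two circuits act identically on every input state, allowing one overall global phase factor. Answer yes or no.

Yes — the two circuits implement the same unitary up to a global phase.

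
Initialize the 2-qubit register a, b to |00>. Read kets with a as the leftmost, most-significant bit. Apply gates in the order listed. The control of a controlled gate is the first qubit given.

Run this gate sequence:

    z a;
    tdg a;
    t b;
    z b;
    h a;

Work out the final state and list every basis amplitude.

After the circuit, the state carries amplitude sqrt(2)/2 on |00>, 0 on |01>, sqrt(2)/2 on |10>, 0 on |11>.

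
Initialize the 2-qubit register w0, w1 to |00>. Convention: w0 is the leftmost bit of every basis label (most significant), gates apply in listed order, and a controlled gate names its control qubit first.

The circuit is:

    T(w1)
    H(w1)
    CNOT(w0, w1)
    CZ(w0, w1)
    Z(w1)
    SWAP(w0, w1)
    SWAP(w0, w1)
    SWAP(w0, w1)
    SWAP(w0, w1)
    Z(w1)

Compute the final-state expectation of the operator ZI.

The observable ZI averages to 1. Key observation: steps 5-10 multiply out to the identity, so the circuit reduces to the remaining gates.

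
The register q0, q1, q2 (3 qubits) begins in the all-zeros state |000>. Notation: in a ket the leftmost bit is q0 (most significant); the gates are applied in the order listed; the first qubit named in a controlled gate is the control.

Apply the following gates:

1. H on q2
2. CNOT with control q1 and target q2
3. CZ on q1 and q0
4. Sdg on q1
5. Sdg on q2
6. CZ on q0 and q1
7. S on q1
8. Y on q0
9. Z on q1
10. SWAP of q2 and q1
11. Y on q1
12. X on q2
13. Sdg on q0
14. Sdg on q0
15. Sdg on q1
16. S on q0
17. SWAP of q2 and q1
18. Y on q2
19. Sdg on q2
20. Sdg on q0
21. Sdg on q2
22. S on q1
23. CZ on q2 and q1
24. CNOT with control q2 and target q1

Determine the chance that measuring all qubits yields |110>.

A full measurement returns |110> with probability 1/2.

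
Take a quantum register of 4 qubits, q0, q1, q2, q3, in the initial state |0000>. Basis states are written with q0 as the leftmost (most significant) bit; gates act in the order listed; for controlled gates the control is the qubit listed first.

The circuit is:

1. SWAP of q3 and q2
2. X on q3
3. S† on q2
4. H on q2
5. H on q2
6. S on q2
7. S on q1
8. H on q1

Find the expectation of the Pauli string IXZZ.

The observable IXZZ averages to -1. Key observation: gates 3-6 undo each other exactly, leaving only the rest of the circuit to track.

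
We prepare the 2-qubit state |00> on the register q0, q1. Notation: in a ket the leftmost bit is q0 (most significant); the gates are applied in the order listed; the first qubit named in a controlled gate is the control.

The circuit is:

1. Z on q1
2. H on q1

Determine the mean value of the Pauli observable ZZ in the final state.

In the final state, ZZ has expectation 0.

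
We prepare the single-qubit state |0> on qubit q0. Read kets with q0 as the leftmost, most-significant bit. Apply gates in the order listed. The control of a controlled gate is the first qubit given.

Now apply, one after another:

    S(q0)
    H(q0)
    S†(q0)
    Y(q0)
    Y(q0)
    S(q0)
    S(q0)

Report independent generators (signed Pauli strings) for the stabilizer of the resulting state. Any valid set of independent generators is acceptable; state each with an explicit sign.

One valid set of independent stabilizer generators is +Y (any independent generating set of the same group is equally correct).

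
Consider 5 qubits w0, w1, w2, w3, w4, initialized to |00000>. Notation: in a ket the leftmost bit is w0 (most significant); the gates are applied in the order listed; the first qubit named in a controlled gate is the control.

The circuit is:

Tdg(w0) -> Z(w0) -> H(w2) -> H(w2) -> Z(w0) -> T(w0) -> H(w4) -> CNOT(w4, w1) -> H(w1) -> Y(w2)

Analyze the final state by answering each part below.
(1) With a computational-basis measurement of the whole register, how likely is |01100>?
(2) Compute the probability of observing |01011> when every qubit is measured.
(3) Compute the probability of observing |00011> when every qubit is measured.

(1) The probability of measuring |01100> is 1/4. Key observation: steps 1-6 multiply out to the identity, so the circuit reduces to the remaining gates.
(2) The probability of measuring |01011> is 0.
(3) Outcome |00011> occurs with probability 0.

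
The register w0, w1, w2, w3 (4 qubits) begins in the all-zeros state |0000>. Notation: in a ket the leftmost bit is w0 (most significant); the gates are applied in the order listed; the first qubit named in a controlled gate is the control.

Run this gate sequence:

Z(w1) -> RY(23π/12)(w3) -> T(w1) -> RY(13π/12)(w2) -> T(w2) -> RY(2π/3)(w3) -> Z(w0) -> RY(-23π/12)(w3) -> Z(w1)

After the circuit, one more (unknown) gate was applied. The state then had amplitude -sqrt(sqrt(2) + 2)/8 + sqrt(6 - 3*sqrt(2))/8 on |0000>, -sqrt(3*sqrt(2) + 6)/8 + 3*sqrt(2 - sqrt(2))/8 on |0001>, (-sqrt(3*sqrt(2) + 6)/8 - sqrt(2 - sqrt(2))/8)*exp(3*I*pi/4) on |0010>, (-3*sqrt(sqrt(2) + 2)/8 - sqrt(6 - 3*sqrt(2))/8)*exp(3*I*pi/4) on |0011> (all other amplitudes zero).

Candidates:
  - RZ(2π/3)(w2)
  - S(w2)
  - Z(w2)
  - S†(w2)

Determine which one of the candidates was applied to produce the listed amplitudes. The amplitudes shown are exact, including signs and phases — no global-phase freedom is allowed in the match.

The applied gate was S†(w2).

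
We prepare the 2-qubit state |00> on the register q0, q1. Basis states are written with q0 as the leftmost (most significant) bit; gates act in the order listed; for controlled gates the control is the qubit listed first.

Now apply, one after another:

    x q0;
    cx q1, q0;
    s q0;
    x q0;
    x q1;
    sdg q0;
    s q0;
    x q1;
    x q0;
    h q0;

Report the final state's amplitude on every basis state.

After the circuit, the state carries amplitude sqrt(2)*I/2 on |00>, 0 on |01>, -sqrt(2)*I/2 on |10>, 0 on |11>.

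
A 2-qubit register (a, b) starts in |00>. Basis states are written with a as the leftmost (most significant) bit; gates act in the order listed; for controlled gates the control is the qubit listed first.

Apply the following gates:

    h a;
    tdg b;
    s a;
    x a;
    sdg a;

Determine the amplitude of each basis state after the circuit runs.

The resulting statevector has amplitude sqrt(2)*I/2 on |00>, 0 on |01>, -sqrt(2)*I/2 on |10>, 0 on |11>.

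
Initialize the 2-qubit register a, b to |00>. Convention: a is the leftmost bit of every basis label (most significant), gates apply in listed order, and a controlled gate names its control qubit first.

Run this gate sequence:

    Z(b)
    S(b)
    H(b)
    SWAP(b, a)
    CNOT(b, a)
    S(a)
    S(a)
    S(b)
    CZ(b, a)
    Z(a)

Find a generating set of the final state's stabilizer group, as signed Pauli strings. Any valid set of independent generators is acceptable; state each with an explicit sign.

The stabilizer group can be generated by +XI, +IZ, among other valid generating sets.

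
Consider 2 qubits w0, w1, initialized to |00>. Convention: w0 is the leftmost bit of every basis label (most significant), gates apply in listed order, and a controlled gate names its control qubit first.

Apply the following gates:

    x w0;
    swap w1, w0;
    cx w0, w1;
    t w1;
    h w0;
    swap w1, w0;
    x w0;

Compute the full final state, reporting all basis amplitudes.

The resulting statevector has amplitude sqrt(2)*exp(I*pi/4)/2 on |00>, sqrt(2)*exp(I*pi/4)/2 on |01>, 0 on |10>, 0 on |11>.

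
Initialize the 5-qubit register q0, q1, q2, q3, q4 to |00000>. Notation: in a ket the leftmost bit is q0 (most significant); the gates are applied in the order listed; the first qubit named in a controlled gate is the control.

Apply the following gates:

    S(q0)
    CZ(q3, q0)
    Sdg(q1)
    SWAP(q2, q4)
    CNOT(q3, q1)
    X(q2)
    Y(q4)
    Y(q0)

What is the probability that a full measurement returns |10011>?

Outcome |10011> occurs with probability 0.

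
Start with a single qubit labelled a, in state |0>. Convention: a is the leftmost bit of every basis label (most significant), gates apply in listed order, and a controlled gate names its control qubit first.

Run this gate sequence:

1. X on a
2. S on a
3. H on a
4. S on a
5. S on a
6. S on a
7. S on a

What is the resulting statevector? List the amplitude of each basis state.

After the circuit, the state carries amplitude sqrt(2)*I/2 on |0>, -sqrt(2)*I/2 on |1>.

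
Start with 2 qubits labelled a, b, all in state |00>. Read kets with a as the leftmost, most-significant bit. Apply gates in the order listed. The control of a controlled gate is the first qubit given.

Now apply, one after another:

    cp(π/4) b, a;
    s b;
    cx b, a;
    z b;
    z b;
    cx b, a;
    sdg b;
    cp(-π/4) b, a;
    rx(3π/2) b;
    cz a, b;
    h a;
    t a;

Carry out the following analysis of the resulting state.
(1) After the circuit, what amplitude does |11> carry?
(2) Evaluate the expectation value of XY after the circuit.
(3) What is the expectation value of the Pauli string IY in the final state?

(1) The final state's coefficient on |11> equals -exp(3*I*pi/4)/2. Key observation: gates 1-8 undo each other exactly, leaving only the rest of the circuit to track.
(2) The observable XY averages to sqrt(2)/2.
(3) In the final state, IY has expectation 1.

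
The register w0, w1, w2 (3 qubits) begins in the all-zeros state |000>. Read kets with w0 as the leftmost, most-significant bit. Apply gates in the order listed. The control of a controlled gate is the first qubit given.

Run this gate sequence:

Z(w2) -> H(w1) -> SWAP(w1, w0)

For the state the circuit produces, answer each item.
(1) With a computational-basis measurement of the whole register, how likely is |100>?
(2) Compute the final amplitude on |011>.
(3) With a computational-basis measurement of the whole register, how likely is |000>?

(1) Outcome |100> occurs with probability 1/2.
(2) The amplitude on |011> is 0.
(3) The probability of measuring |000> is 1/2.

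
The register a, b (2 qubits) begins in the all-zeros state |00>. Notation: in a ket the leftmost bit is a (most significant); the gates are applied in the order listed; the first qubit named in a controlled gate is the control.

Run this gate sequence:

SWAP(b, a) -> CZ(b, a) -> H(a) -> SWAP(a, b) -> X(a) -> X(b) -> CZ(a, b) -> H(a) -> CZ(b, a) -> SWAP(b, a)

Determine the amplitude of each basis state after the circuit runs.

The final amplitudes are 1/2 on |00>, -1/2 on |01>, -1/2 on |10>, -1/2 on |11>.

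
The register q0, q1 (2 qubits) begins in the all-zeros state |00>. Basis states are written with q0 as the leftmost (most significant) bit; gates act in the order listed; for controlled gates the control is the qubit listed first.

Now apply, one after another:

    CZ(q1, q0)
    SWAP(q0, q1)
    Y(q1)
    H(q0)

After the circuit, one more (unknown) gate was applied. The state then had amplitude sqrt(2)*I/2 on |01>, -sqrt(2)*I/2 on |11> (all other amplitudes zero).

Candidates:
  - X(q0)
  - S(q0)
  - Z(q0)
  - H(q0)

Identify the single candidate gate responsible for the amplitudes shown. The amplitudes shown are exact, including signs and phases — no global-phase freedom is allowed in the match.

The unique candidate consistent with the amplitudes is Z(q0).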